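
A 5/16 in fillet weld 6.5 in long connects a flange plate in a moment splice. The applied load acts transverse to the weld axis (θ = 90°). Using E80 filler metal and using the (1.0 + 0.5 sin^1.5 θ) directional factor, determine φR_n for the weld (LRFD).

φR_n ≈ 77.5 kips

E80XX → F_EXX = 80 ksi.
t_e = 0.707 × 0.3125 = 0.2209 in; A_we = 0.2209 × 6.5 = 1.436 in².
Directional factor: 1.0 + 0.5 sin^1.5(90°) = 1.5.
F_nw = 0.6 × 80 × 1.5 = 72 ksi.
φR_n = 0.75 × 72 × 1.436 = 77.55 kips.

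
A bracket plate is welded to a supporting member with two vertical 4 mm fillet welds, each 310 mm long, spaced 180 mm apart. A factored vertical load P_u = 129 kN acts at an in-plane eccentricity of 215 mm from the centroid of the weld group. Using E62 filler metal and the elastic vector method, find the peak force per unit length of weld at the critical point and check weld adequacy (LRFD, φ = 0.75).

f_max ≈ 629 N/mm; adequate

E62XX → F_EXX = 620 MPa.
Total weld length L_w = 620 mm. Treat welds as unit-width lines.
Polar moment about centroid: J = 2[d³/12 + d(b/2)²] = 2[310³/12 + 310×90²] = 9987000 mm³.
Direct shear f_v = P/L_w = 129×10³ / 620 = 208.1 N/mm (vertical).
Torsion M = P·e = 129×10³ × 215 = 27735000 N·mm.
Critical point at (x, y) = (90, 155) from centroid. f_tx = M·y/J = 430.4 N/mm; f_ty = M·x/J = 249.9 N/mm.
Resultant f_max = √[f_tx² + (f_v + f_ty)²] = √[430.4² + (208.1 + 249.9)²] = 628.5 N/mm.
Capacity per unit length: φr_n = 0.75 × 0.6 × 620 × (0.707 × 4) = 789 N/mm.
628.5 ≤ 789 → adequate.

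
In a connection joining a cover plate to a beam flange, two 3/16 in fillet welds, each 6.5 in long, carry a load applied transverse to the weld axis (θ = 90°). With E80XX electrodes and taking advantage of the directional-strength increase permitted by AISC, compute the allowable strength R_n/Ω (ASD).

R_n/Ω ≈ 62 kips

E80XX → F_EXX = 80 ksi.
t_e = 0.707 × 0.1875 = 0.1326 in; A_we = 0.1326 × 13 = 1.723 in².
Directional factor: 1.0 + 0.5 sin^1.5(90°) = 1.5.
F_nw = 0.6 × 80 × 1.5 = 72 ksi.
R_n/Ω = (72 × 1.723) / 2.0 = 62.04 kips.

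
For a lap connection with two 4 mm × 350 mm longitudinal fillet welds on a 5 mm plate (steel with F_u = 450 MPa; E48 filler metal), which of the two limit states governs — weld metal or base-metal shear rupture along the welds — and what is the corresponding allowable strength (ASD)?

E48XX → F_EXX = 480 MPa.
t_e = 0.707 × 4 = 2.828 mm; L = 700 mm.
Weld metal: R_n/Ω = (1/2.0) × 0.6 × 480 × 2.828 × 700 × 10⁻³ = 285.1 kN.
Base metal (shear rupture): R_n/Ω = (1/2.0) × 0.6 × 450 × 5 × 700 × 10⁻³ = 472.5 kN.
Governing: weld metal.

R_n/Ω ≈ 285 kN (weld metal governs)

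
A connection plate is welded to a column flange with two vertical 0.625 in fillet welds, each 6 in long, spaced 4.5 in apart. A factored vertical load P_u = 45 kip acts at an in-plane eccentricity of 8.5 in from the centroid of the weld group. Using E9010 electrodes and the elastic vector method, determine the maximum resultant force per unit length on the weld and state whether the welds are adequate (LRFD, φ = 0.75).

E90XX → F_EXX = 90 ksi.
Total weld length L_w = 12 in. Treat welds as unit-width lines.
Polar moment about centroid: J = 2[d³/12 + d(b/2)²] = 2[6³/12 + 6×2.25²] = 96.75 in³.
Direct shear f_v = P/L_w = 45 / 12 = 3.75 kip/in (vertical).
Torsion M = P·e = 45 × 8.5 = 382.5 kip·in.
Critical point at (x, y) = (2.25, 3) from centroid. f_tx = M·y/J = 11.86 kip/in; f_ty = M·x/J = 8.895 kip/in.
Resultant f_max = √[f_tx² + (f_v + f_ty)²] = √[11.86² + (3.75 + 8.895)²] = 17.34 kip/in.
Capacity per unit length: φr_n = 0.75 × 0.6 × 90 × (0.707 × 0.625) = 17.9 kip/in.
17.34 ≤ 17.9 → adequate.

f_max ≈ 17.3 kip/in; adequate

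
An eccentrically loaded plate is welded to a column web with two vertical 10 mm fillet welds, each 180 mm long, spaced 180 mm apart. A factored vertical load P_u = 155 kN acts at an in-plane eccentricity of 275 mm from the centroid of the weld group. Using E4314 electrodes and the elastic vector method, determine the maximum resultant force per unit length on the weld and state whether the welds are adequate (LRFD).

E43XX → F_EXX = 430 MPa.
Total weld length L_w = 360 mm. Treat welds as unit-width lines.
Polar moment about centroid: J = 2[d³/12 + d(b/2)²] = 2[180³/12 + 180×90²] = 3888000 mm³.
Direct shear f_v = P/L_w = 155×10³ / 360 = 430.6 N/mm (vertical).
Torsion M = P·e = 155×10³ × 275 = 42625000 N·mm.
Critical point at (x, y) = (90, 90) from centroid. f_tx = M·y/J = 986.7 N/mm; f_ty = M·x/J = 986.7 N/mm.
Resultant f_max = √[f_tx² + (f_v + f_ty)²] = √[986.7² + (430.6 + 986.7)²] = 1727 N/mm.
Capacity per unit length: φr_n = 0.75 × 0.6 × 430 × (0.707 × 10) = 1368 N/mm.
1727 > 1368 → NOT adequate.

f_max ≈ 1730 N/mm; NOT adequate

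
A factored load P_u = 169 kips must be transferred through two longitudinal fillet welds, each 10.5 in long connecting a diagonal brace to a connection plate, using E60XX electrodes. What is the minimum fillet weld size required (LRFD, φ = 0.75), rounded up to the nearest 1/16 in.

E60XX → F_EXX = 60 ksi.
Total weld length L = 21 in.
Required throat t_e = P_u / (φ × 0.6 F_EXX × L) = 169 / (0.75 × 0.6 × 60 × 21) = 0.2981 in.
Required leg w = t_e / 0.707 = 0.4216 in → use 7/16 in.

w = 7/16 in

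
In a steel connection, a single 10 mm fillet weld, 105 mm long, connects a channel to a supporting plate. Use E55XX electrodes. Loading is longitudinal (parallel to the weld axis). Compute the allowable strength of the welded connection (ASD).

R_n/Ω ≈ 122 kN

E55XX → F_EXX = 550 MPa.
Effective throat t_e = 0.707 × 10 = 7.07 mm.
Total length L = 105 mm; A_we = 7.07 × 105 = 742.3 mm².
F_nw = 0.6 F_EXX = 0.6 × 550 = 330 MPa.
R_n = 330 × 742.3 × 10⁻³ = 245 kN; R_n/Ω = 245/2.0 = 122.5 kN.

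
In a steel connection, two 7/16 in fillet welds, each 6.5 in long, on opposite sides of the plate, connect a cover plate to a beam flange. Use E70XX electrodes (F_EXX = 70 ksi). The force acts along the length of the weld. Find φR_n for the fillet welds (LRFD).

Effective throat t_e = 0.707 × 0.4375 = 0.3093 in.
Total length L = 13 in; A_we = 0.3093 × 13 = 4.021 in².
F_nw = 0.6 F_EXX = 0.6 × 70 = 42 ksi.
φR_n = 0.75 × 42 × 4.021 = 126.7 kip.

φR_n ≈ 127 kip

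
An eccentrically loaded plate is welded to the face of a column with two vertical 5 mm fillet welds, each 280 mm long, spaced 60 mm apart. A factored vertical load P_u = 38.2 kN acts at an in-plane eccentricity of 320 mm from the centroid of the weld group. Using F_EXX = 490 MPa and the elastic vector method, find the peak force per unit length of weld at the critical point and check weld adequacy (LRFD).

f_max ≈ 440 N/mm; adequate

Total weld length L_w = 560 mm. Treat welds as unit-width lines.
Polar moment about centroid: J = 2[d³/12 + d(b/2)²] = 2[280³/12 + 280×30²] = 4163000 mm³.
Direct shear f_v = P/L_w = 38.2×10³ / 560 = 68.21 N/mm (vertical).
Torsion M = P·e = 38.2×10³ × 320 = 12224000 N·mm.
Critical point at (x, y) = (30, 140) from centroid. f_tx = M·y/J = 411.1 N/mm; f_ty = M·x/J = 88.1 N/mm.
Resultant f_max = √[f_tx² + (f_v + f_ty)²] = √[411.1² + (68.21 + 88.1)²] = 439.8 N/mm.
Capacity per unit length: φr_n = 0.75 × 0.6 × 490 × (0.707 × 5) = 779.5 N/mm.
439.8 ≤ 779.5 → adequate.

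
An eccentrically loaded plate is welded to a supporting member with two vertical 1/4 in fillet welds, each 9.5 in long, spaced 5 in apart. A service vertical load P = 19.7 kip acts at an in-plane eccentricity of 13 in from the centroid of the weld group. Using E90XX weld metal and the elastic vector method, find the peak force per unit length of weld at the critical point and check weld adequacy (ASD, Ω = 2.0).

E90XX → F_EXX = 90 ksi.
Total weld length L_w = 19 in. Treat welds as unit-width lines.
Polar moment about centroid: J = 2[d³/12 + d(b/2)²] = 2[9.5³/12 + 9.5×2.5²] = 261.6 in³.
Direct shear f_v = P/L_w = 19.7 / 19 = 1.037 kip/in (vertical).
Torsion M = P·e = 19.7 × 13 = 256.1 kip·in.
Critical point at (x, y) = (2.5, 4.75) from centroid. f_tx = M·y/J = 4.649 kip/in; f_ty = M·x/J = 2.447 kip/in.
Resultant f_max = √[f_tx² + (f_v + f_ty)²] = √[4.649² + (1.037 + 2.447)²] = 5.81 kip/in.
Capacity per unit length: r_n/Ω = (1/2.0) × 0.6 × 90 × (0.707 × 0.25) = 4.772 kip/in.
5.81 > 4.772 → NOT adequate.

f_max ≈ 5.81 kip/in; NOT adequate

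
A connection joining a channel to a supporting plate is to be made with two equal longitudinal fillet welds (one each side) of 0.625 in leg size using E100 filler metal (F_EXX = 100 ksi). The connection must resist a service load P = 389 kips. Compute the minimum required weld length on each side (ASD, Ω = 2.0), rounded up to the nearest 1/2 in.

L = 15 in on each side

Throat t_e = 0.707 × 0.625 = 0.4419 in.
r_n/Ω = (0.6 × 100 × 0.4419) / 2.0 = 13.26 kip/in.
L_req = P / (r_n/Ω) = 389 / 13.26 = 29.34 in total.
Per side: 29.34 / 2 = 14.67 in.
Round up → use L = 15 in on each side.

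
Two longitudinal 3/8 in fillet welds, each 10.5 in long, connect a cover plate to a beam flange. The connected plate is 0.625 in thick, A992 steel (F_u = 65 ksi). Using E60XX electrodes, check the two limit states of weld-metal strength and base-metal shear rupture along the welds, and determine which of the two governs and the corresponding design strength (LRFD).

φR_n ≈ 150 kip (weld metal governs)

E60XX → F_EXX = 60 ksi.
t_e = 0.707 × 0.375 = 0.2651 in; L = 21 in.
Weld metal: φR_n = 0.75 × 0.6 × 60 × 0.2651 × 21 = 150.3 kip.
Base metal (shear rupture): φR_n = 0.75 × 0.6 × 65 × 0.625 × 21 = 383.9 kip.
Governing: weld metal.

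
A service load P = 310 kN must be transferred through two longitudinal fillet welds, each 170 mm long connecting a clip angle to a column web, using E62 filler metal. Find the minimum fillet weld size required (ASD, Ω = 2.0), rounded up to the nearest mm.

w = 7 mm

E62XX → F_EXX = 620 MPa.
Total weld length L = 340 mm.
Required throat t_e = P × Ω / (0.6 F_EXX × L) = 310 × 2.0 / (0.6 × 620 × 340 × 10⁻³) = 4.902 mm.
Required leg w = t_e / 0.707 = 6.933 mm → use 7 mm.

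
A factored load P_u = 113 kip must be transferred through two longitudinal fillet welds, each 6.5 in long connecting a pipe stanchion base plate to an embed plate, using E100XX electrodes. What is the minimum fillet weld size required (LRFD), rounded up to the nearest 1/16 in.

E100XX → F_EXX = 100 ksi.
Total weld length L = 13 in.
Required throat t_e = P_u / (φ × 0.6 F_EXX × L) = 113 / (0.75 × 0.6 × 100 × 13) = 0.1932 in.
Required leg w = t_e / 0.707 = 0.2732 in → use 5/16 in.

w = 5/16 in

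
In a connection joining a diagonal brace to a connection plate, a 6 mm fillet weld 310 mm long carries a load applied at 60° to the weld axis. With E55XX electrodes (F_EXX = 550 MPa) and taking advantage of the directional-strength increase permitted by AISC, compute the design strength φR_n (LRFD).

t_e = 0.707 × 6 = 4.242 mm; A_we = 4.242 × 310 = 1315 mm².
Directional factor: 1.0 + 0.5 sin^1.5(60°) = 1.403.
F_nw = 0.6 × 550 × 1.403 = 463 MPa.
φR_n = 0.75 × 463 × 1315 × 10⁻³ = 456.6 kN.

φR_n ≈ 457 kN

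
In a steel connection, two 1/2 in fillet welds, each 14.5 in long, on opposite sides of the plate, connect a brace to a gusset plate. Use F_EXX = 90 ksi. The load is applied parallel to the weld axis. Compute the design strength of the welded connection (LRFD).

φR_n ≈ 415 kip

Effective throat t_e = 0.707 × 0.5 = 0.3535 in.
Total length L = 29 in; A_we = 0.3535 × 29 = 10.25 in².
F_nw = 0.6 F_EXX = 0.6 × 90 = 54 ksi.
φR_n = 0.75 × 54 × 10.25 = 415.2 kip.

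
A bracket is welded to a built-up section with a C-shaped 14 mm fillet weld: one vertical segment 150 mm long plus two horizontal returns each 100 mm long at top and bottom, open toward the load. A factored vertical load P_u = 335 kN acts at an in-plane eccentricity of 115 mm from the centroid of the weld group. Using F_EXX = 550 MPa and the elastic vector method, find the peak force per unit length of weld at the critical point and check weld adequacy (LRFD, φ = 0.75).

Total weld length L_w = 350 mm. Treat welds as unit-width lines.
Centroid: x̄ = 2×100×50 / 350 = 28.57 mm from the vertical weld.
Polar moment about centroid: J = I_x + I_y = [150³/12 + 2×100×75²] + [150×28.57² + 2(100³/12 + 100×21.43²)] = 1787000 mm³.
Direct shear f_v = P/L_w = 335×10³ / 350 = 957.1 N/mm (vertical).
Torsion M = P·e = 335×10³ × 115 = 38525000 N·mm.
Critical point at (x, y) = (71.43, 75) from centroid. f_tx = M·y/J = 1617 N/mm; f_ty = M·x/J = 1540 N/mm.
Resultant f_max = √[f_tx² + (f_v + f_ty)²] = √[1617² + (957.1 + 1540)²] = 2975 N/mm.
Capacity per unit length: φr_n = 0.75 × 0.6 × 550 × (0.707 × 14) = 2450 N/mm.
2975 > 2450 → NOT adequate.

f_max ≈ 2970 N/mm; NOT adequate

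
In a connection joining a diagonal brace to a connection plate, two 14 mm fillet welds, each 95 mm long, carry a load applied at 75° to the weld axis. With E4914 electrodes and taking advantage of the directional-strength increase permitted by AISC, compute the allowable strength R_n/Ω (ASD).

R_n/Ω ≈ 408 kN

E49XX → F_EXX = 490 MPa.
t_e = 0.707 × 14 = 9.898 mm; A_we = 9.898 × 190 = 1881 mm².
Directional factor: 1.0 + 0.5 sin^1.5(75°) = 1.475.
F_nw = 0.6 × 490 × 1.475 = 433.6 MPa.
R_n/Ω = (433.6 × 1881) / 2.0 × 10⁻³ = 407.7 kN.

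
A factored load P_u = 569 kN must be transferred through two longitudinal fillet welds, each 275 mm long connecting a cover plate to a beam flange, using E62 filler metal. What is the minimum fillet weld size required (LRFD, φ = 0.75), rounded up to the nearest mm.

w = 6 mm

E62XX → F_EXX = 620 MPa.
Total weld length L = 550 mm.
Required throat t_e = P_u / (φ × 0.6 F_EXX × L) = 569 / (0.75 × 0.6 × 620 × 550 × 10⁻³) = 3.708 mm.
Required leg w = t_e / 0.707 = 5.245 mm → use 6 mm.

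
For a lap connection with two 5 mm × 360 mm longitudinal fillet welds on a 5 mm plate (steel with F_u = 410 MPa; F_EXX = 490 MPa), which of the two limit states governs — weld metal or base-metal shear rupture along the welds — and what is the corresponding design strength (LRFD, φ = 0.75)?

φR_n ≈ 561 kN (weld metal governs)

t_e = 0.707 × 5 = 3.535 mm; L = 720 mm.
Weld metal: φR_n = 0.75 × 0.6 × 490 × 3.535 × 720 × 10⁻³ = 561.2 kN.
Base metal (shear rupture): φR_n = 0.75 × 0.6 × 410 × 5 × 720 × 10⁻³ = 664.2 kN.
Governing: weld metal.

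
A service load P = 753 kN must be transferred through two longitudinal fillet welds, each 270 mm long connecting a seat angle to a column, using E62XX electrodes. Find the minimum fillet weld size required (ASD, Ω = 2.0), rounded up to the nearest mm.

E62XX → F_EXX = 620 MPa.
Total weld length L = 540 mm.
Required throat t_e = P × Ω / (0.6 F_EXX × L) = 753 × 2.0 / (0.6 × 620 × 540 × 10⁻³) = 7.497 mm.
Required leg w = t_e / 0.707 = 10.6 mm → use 11 mm.

w = 11 mm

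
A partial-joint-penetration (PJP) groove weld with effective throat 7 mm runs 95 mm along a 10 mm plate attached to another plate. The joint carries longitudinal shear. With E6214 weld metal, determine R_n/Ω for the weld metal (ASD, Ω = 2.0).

E62XX → F_EXX = 620 MPa.
Effective throat (given) t_e = 7 mm.
A_we = 7 × 95 = 665 mm².
F_nw = 0.6 F_EXX = 372 MPa.
R_n/Ω = (372 × 665) / 2.0 × 10⁻³ = 123.7 kN.

R_n/Ω ≈ 124 kN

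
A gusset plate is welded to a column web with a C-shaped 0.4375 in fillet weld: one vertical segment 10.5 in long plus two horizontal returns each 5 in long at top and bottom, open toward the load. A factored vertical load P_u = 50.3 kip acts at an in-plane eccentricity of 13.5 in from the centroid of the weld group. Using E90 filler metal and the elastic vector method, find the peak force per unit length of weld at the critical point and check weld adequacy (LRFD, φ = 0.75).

f_max ≈ 11.9 kip/in; adequate

E90XX → F_EXX = 90 ksi.
Total weld length L_w = 20.5 in. Treat welds as unit-width lines.
Centroid: x̄ = 2×5×2.5 / 20.5 = 1.22 in from the vertical weld.
Polar moment about centroid: J = I_x + I_y = [10.5³/12 + 2×5×5.25²] + [10.5×1.22² + 2(5³/12 + 5×1.28²)] = 424.9 in³.
Direct shear f_v = P/L_w = 50.3 / 20.5 = 2.454 kip/in (vertical).
Torsion M = P·e = 50.3 × 13.5 = 679.05 kip·in.
Critical point at (x, y) = (3.78, 5.25) from centroid. f_tx = M·y/J = 8.389 kip/in; f_ty = M·x/J = 6.041 kip/in.
Resultant f_max = √[f_tx² + (f_v + f_ty)²] = √[8.389² + (2.454 + 6.041)²] = 11.94 kip/in.
Capacity per unit length: φr_n = 0.75 × 0.6 × 90 × (0.707 × 0.4375) = 12.53 kip/in.
11.94 ≤ 12.53 → adequate.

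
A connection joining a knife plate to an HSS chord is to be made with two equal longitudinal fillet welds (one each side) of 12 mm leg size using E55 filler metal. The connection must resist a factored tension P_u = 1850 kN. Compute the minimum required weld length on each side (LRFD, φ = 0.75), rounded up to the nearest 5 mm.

E55XX → F_EXX = 550 MPa.
Throat t_e = 0.707 × 12 = 8.484 mm.
φr_n = 0.75 × 0.6 × 550 × 8.484 × 10⁻³ = 2.1 kN/mm.
L_req = P_u / φr_n = 1850 / 2.1 = 881 mm total.
Per side: 881 / 2 = 440.5 mm.
Round up → use L = 445 mm on each side.

L = 445 mm on each side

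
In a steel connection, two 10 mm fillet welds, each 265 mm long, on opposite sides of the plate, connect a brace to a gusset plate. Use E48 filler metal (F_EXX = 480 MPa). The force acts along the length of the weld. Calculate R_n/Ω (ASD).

R_n/Ω ≈ 540 kN

Effective throat t_e = 0.707 × 10 = 7.07 mm.
Total length L = 530 mm; A_we = 7.07 × 530 = 3747 mm².
F_nw = 0.6 F_EXX = 0.6 × 480 = 288 MPa.
R_n = 288 × 3747 × 10⁻³ = 1079 kN; R_n/Ω = 1079/2.0 = 539.6 kN.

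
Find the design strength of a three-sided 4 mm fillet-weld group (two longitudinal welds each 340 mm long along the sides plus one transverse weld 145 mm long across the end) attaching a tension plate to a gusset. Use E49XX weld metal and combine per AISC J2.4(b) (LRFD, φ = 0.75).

E49XX → F_EXX = 490 MPa.
t_e = 0.707 × 4 = 2.828 mm.
R_nwl = 0.6 × 490 × 2.828 × 680 × 10⁻³ = 565.4 kN (longitudinal, 2 welds).
R_nwt = 0.6 × 490 × 2.828 × 145 × 10⁻³ = 120.6 kN (transverse, base value).
(i) R_nwl + R_nwt = 685.9 kN; (ii) 0.85 R_nwl + 1.5 R_nwt = 661.4 kN.
R_n = max = 685.9 kN [governs: (i)]; φR_n = 514.4 kN.

φR_n ≈ 514 kN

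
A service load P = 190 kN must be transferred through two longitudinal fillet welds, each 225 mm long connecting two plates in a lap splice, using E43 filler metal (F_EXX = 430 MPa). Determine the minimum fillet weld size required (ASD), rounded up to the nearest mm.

w = 5 mm

Total weld length L = 450 mm.
Required throat t_e = P × Ω / (0.6 F_EXX × L) = 190 × 2.0 / (0.6 × 430 × 450 × 10⁻³) = 3.273 mm.
Required leg w = t_e / 0.707 = 4.629 mm → use 5 mm.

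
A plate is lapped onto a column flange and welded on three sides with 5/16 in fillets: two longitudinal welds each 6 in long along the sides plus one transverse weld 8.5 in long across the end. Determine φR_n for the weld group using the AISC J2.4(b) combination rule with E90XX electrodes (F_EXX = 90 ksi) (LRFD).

t_e = 0.707 × 0.3125 = 0.2209 in.
R_nwl = 0.6 × 90 × 0.2209 × 12 = 143.2 kip (longitudinal, 2 welds).
R_nwt = 0.6 × 90 × 0.2209 × 8.5 = 101.4 kip (transverse, base value).
(i) R_nwl + R_nwt = 244.6 kip; (ii) 0.85 R_nwl + 1.5 R_nwt = 273.8 kip.
R_n = max = 273.8 kip [governs: (ii)]; φR_n = 205.4 kip.

φR_n ≈ 205 kip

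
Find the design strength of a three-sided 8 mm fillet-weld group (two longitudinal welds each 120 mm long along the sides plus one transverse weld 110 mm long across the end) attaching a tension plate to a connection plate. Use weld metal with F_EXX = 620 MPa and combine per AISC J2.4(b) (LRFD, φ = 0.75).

φR_n ≈ 582 kN

t_e = 0.707 × 8 = 5.656 mm.
R_nwl = 0.6 × 620 × 5.656 × 240 × 10⁻³ = 505 kN (longitudinal, 2 welds).
R_nwt = 0.6 × 620 × 5.656 × 110 × 10⁻³ = 231.4 kN (transverse, base value).
(i) R_nwl + R_nwt = 736.4 kN; (ii) 0.85 R_nwl + 1.5 R_nwt = 776.4 kN.
R_n = max = 776.4 kN [governs: (ii)]; φR_n = 582.3 kN.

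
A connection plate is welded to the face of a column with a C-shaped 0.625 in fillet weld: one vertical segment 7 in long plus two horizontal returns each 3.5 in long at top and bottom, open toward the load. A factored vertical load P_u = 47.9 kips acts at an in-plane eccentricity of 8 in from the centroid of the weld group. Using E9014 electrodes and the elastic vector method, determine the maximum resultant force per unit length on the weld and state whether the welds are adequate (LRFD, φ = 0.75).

f_max ≈ 15 kip/in; adequate

E90XX → F_EXX = 90 ksi.
Total weld length L_w = 14 in. Treat welds as unit-width lines.
Centroid: x̄ = 2×3.5×1.75 / 14 = 0.875 in from the vertical weld.
Polar moment about centroid: J = I_x + I_y = [7³/12 + 2×3.5×3.5²] + [7×0.875² + 2(3.5³/12 + 3.5×0.875²)] = 132.2 in³.
Direct shear f_v = P/L_w = 47.9 / 14 = 3.421 kip/in (vertical).
Torsion M = P·e = 47.9 × 8 = 383.2 kip·in.
Critical point at (x, y) = (2.625, 3.5) from centroid. f_tx = M·y/J = 10.15 kip/in; f_ty = M·x/J = 7.609 kip/in.
Resultant f_max = √[f_tx² + (f_v + f_ty)²] = √[10.15² + (3.421 + 7.609)²] = 14.99 kip/in.
Capacity per unit length: φr_n = 0.75 × 0.6 × 90 × (0.707 × 0.625) = 17.9 kip/in.
14.99 ≤ 17.9 → adequate.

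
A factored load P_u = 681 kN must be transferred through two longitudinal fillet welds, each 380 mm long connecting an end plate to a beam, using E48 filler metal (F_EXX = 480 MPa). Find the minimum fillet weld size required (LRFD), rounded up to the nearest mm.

w = 6 mm

Total weld length L = 760 mm.
Required throat t_e = P_u / (φ × 0.6 F_EXX × L) = 681 / (0.75 × 0.6 × 480 × 760 × 10⁻³) = 4.148 mm.
Required leg w = t_e / 0.707 = 5.868 mm → use 6 mm.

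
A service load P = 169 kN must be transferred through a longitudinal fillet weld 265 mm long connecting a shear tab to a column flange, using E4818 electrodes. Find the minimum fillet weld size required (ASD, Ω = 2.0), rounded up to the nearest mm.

w = 7 mm

E48XX → F_EXX = 480 MPa.
Total weld length L = 265 mm.
Required throat t_e = P × Ω / (0.6 F_EXX × L) = 169 × 2.0 / (0.6 × 480 × 265 × 10⁻³) = 4.429 mm.
Required leg w = t_e / 0.707 = 6.264 mm → use 7 mm.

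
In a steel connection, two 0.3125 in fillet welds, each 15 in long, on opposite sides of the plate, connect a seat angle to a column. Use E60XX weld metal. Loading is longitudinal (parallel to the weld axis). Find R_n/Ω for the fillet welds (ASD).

R_n/Ω ≈ 119 kip

E60XX → F_EXX = 60 ksi.
Effective throat t_e = 0.707 × 0.3125 = 0.2209 in.
Total length L = 30 in; A_we = 0.2209 × 30 = 6.628 in².
F_nw = 0.6 F_EXX = 0.6 × 60 = 36 ksi.
R_n = 36 × 6.628 = 238.6 kip; R_n/Ω = 238.6/2.0 = 119.3 kip.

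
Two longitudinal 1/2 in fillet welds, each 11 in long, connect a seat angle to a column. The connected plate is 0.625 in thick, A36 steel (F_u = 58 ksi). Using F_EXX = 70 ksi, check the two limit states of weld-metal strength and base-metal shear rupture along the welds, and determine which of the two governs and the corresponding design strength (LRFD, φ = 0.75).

t_e = 0.707 × 0.5 = 0.3535 in; L = 22 in.
Weld metal: φR_n = 0.75 × 0.6 × 70 × 0.3535 × 22 = 245 kip.
Base metal (shear rupture): φR_n = 0.75 × 0.6 × 58 × 0.625 × 22 = 358.9 kip.
Governing: weld metal.

φR_n ≈ 245 kip (weld metal governs)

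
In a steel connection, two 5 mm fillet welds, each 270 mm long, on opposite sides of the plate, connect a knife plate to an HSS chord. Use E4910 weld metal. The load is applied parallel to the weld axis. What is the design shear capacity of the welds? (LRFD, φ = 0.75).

φR_n ≈ 421 kN

E49XX → F_EXX = 490 MPa.
Effective throat t_e = 0.707 × 5 = 3.535 mm.
Total length L = 540 mm; A_we = 3.535 × 540 = 1909 mm².
F_nw = 0.6 F_EXX = 0.6 × 490 = 294 MPa.
φR_n = 0.75 × 294 × 1909 × 10⁻³ = 420.9 kN.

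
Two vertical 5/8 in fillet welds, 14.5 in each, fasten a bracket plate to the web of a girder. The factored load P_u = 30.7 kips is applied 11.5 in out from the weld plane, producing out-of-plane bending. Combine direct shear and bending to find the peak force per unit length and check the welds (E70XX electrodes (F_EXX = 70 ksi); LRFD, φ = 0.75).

f_max ≈ 5.15 kip/in; adequate

L_w = 2 × 14.5 = 29 in; section modulus (unit throat) S = 2 × L²/6 = 70.08 in².
Direct shear f_v = P/L_w = 30.7/29 = 1.059 kip/in.
Moment M = P × e = 30.7 × 11.5 = 353.05 kip·in; bending f_b = M/S = 5.038 kip/in.
f_max = √(f_v² + f_b²) = √(1.059² + 5.038²) = 5.148 kip/in.
φr_n = 0.75 × 0.6 × 70 × (0.707 × 0.625) = 13.92 kip/in → adequate.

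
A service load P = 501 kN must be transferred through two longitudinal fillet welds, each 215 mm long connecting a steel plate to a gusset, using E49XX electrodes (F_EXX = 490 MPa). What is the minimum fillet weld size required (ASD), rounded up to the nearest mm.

w = 12 mm

Total weld length L = 430 mm.
Required throat t_e = P × Ω / (0.6 F_EXX × L) = 501 × 2.0 / (0.6 × 490 × 430 × 10⁻³) = 7.926 mm.
Required leg w = t_e / 0.707 = 11.21 mm → use 12 mm.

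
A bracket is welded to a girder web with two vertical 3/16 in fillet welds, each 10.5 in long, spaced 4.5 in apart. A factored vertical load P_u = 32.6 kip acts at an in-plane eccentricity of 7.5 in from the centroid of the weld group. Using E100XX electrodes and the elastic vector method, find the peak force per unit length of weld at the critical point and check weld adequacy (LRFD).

f_max ≈ 5.47 kip/in; adequate

E100XX → F_EXX = 100 ksi.
Total weld length L_w = 21 in. Treat welds as unit-width lines.
Polar moment about centroid: J = 2[d³/12 + d(b/2)²] = 2[10.5³/12 + 10.5×2.25²] = 299.2 in³.
Direct shear f_v = P/L_w = 32.6 / 21 = 1.552 kip/in (vertical).
Torsion M = P·e = 32.6 × 7.5 = 244.5 kip·in.
Critical point at (x, y) = (2.25, 5.25) from centroid. f_tx = M·y/J = 4.289 kip/in; f_ty = M·x/J = 1.838 kip/in.
Resultant f_max = √[f_tx² + (f_v + f_ty)²] = √[4.289² + (1.552 + 1.838)²] = 5.468 kip/in.
Capacity per unit length: φr_n = 0.75 × 0.6 × 100 × (0.707 × 0.1875) = 5.965 kip/in.
5.468 ≤ 5.965 → adequate.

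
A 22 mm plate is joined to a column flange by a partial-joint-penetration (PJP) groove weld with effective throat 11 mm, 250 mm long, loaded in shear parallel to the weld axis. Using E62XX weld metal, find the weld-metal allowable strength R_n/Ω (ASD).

R_n/Ω ≈ 512 kN

E62XX → F_EXX = 620 MPa.
Effective throat (given) t_e = 11 mm.
A_we = 11 × 250 = 2750 mm².
F_nw = 0.6 F_EXX = 372 MPa.
R_n/Ω = (372 × 2750) / 2.0 × 10⁻³ = 511.5 kN.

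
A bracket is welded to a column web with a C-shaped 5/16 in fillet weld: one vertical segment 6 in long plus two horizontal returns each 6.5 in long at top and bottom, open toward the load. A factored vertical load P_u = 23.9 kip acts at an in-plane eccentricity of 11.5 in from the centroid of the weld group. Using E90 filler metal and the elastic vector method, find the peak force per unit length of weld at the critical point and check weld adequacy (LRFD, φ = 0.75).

E90XX → F_EXX = 90 ksi.
Total weld length L_w = 19 in. Treat welds as unit-width lines.
Centroid: x̄ = 2×6.5×3.25 / 19 = 2.224 in from the vertical weld.
Polar moment about centroid: J = I_x + I_y = [6³/12 + 2×6.5×3²] + [6×2.224² + 2(6.5³/12 + 6.5×1.026²)] = 224.1 in³.
Direct shear f_v = P/L_w = 23.9 / 19 = 1.258 kip/in (vertical).
Torsion M = P·e = 23.9 × 11.5 = 274.85 kip·in.
Critical point at (x, y) = (4.276, 3) from centroid. f_tx = M·y/J = 3.679 kip/in; f_ty = M·x/J = 5.244 kip/in.
Resultant f_max = √[f_tx² + (f_v + f_ty)²] = √[3.679² + (1.258 + 5.244)²] = 7.47 kip/in.
Capacity per unit length: φr_n = 0.75 × 0.6 × 90 × (0.707 × 0.3125) = 8.948 kip/in.
7.47 ≤ 8.948 → adequate.

f_max ≈ 7.47 kip/in; adequate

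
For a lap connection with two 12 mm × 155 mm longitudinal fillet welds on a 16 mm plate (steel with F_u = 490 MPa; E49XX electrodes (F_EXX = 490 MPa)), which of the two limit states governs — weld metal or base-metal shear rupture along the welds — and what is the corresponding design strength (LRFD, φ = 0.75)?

t_e = 0.707 × 12 = 8.484 mm; L = 310 mm.
Weld metal: φR_n = 0.75 × 0.6 × 490 × 8.484 × 310 × 10⁻³ = 579.9 kN.
Base metal (shear rupture): φR_n = 0.75 × 0.6 × 490 × 16 × 310 × 10⁻³ = 1094 kN.
Governing: weld metal.

φR_n ≈ 580 kN (weld metal governs)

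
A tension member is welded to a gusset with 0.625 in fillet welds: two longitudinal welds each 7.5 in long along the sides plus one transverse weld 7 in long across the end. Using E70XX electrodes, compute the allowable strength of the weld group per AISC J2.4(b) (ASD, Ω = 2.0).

E70XX → F_EXX = 70 ksi.
t_e = 0.707 × 0.625 = 0.4419 in.
R_nwl = 0.6 × 70 × 0.4419 × 15 = 278.4 kips (longitudinal, 2 welds).
R_nwt = 0.6 × 70 × 0.4419 × 7 = 129.9 kips (transverse, base value).
(i) R_nwl + R_nwt = 408.3 kips; (ii) 0.85 R_nwl + 1.5 R_nwt = 431.5 kips.
R_n = max = 431.5 kips [governs: (ii)]; R_n/Ω = 215.7 kips.

R_n/Ω ≈ 216 kips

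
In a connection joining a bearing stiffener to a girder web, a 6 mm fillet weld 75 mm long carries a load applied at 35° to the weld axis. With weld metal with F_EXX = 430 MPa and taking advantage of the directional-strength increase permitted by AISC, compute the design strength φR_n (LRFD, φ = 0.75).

t_e = 0.707 × 6 = 4.242 mm; A_we = 4.242 × 75 = 318.1 mm².
Directional factor: 1.0 + 0.5 sin^1.5(35°) = 1.217.
F_nw = 0.6 × 430 × 1.217 = 314 MPa.
φR_n = 0.75 × 314 × 318.1 × 10⁻³ = 74.93 kN.

φR_n ≈ 74.9 kN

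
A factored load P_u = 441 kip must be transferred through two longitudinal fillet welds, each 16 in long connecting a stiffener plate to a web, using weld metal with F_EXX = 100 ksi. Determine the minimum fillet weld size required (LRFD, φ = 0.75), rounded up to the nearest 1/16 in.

Total weld length L = 32 in.
Required throat t_e = P_u / (φ × 0.6 F_EXX × L) = 441 / (0.75 × 0.6 × 100 × 32) = 0.3063 in.
Required leg w = t_e / 0.707 = 0.4332 in → use 7/16 in.

w = 7/16 in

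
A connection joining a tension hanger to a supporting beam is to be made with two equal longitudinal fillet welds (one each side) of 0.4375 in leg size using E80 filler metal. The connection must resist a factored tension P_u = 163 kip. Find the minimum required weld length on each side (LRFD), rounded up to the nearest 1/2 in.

L = 7.5 in on each side

E80XX → F_EXX = 80 ksi.
Throat t_e = 0.707 × 0.4375 = 0.3093 in.
φr_n = 0.75 × 0.6 × 80 × 0.3093 = 11.14 kip/in.
L_req = P_u / φr_n = 163 / 11.14 = 14.64 in total.
Per side: 14.64 / 2 = 7.319 in.
Round up → use L = 7.5 in on each side.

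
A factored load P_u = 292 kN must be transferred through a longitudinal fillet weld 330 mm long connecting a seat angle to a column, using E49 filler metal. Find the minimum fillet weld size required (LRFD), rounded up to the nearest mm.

w = 6 mm

E49XX → F_EXX = 490 MPa.
Total weld length L = 330 mm.
Required throat t_e = P_u / (φ × 0.6 F_EXX × L) = 292 / (0.75 × 0.6 × 490 × 330 × 10⁻³) = 4.013 mm.
Required leg w = t_e / 0.707 = 5.676 mm → use 6 mm.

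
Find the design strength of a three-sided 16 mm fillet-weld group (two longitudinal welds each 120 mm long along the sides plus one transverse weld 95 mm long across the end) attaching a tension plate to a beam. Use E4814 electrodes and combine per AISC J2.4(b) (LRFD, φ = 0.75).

E48XX → F_EXX = 480 MPa.
t_e = 0.707 × 16 = 11.31 mm.
R_nwl = 0.6 × 480 × 11.31 × 240 × 10⁻³ = 781.9 kN (longitudinal, 2 welds).
R_nwt = 0.6 × 480 × 11.31 × 95 × 10⁻³ = 309.5 kN (transverse, base value).
(i) R_nwl + R_nwt = 1091 kN; (ii) 0.85 R_nwl + 1.5 R_nwt = 1129 kN.
R_n = max = 1129 kN [governs: (ii)]; φR_n = 846.6 kN.

φR_n ≈ 847 kN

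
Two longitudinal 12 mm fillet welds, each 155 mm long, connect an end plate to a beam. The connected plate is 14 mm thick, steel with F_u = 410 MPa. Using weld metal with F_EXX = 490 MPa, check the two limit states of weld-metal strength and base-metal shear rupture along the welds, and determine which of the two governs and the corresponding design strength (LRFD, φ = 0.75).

φR_n ≈ 580 kN (weld metal governs)

t_e = 0.707 × 12 = 8.484 mm; L = 310 mm.
Weld metal: φR_n = 0.75 × 0.6 × 490 × 8.484 × 310 × 10⁻³ = 579.9 kN.
Base metal (shear rupture): φR_n = 0.75 × 0.6 × 410 × 14 × 310 × 10⁻³ = 800.7 kN.
Governing: weld metal.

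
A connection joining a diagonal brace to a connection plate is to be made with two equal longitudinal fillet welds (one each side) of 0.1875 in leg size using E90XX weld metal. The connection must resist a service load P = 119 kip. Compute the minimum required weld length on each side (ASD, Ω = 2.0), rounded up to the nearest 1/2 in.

L = 17 in on each side

E90XX → F_EXX = 90 ksi.
Throat t_e = 0.707 × 0.1875 = 0.1326 in.
r_n/Ω = (0.6 × 90 × 0.1326) / 2.0 = 3.579 kip/in.
L_req = P / (r_n/Ω) = 119 / 3.579 = 33.25 in total.
Per side: 33.25 / 2 = 16.62 in.
Round up → use L = 17 in on each side.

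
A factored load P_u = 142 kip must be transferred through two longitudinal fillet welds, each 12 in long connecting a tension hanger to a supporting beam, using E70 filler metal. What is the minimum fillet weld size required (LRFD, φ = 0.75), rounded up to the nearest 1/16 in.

E70XX → F_EXX = 70 ksi.
Total weld length L = 24 in.
Required throat t_e = P_u / (φ × 0.6 F_EXX × L) = 142 / (0.75 × 0.6 × 70 × 24) = 0.1878 in.
Required leg w = t_e / 0.707 = 0.2657 in → use 5/16 in.

w = 5/16 in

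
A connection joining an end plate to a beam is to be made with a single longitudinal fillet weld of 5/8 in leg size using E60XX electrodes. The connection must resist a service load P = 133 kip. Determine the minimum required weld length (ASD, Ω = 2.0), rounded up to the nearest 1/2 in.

L = 17 in

E60XX → F_EXX = 60 ksi.
Throat t_e = 0.707 × 0.625 = 0.4419 in.
r_n/Ω = (0.6 × 60 × 0.4419) / 2.0 = 7.954 kip/in.
L_req = P / (r_n/Ω) = 133 / 7.954 = 16.72 in total.
Round up → use L = 17 in.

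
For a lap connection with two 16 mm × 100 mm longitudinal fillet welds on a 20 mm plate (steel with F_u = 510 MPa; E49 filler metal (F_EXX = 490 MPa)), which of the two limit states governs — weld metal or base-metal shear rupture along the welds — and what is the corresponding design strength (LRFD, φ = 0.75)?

φR_n ≈ 499 kN (weld metal governs)

t_e = 0.707 × 16 = 11.31 mm; L = 200 mm.
Weld metal: φR_n = 0.75 × 0.6 × 490 × 11.31 × 200 × 10⁻³ = 498.9 kN.
Base metal (shear rupture): φR_n = 0.75 × 0.6 × 510 × 20 × 200 × 10⁻³ = 918 kN.
Governing: weld metal.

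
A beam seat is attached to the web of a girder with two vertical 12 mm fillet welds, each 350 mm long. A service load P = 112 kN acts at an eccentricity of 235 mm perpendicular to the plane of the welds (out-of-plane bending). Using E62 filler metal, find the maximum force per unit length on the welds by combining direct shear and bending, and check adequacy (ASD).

f_max ≈ 664 N/mm; adequate

E62XX → F_EXX = 620 MPa.
L_w = 2 × 350 = 700 mm; section modulus (unit throat) S = 2 × L²/6 = 40830 mm².
Direct shear f_v = P/L_w = 112×10³/700 = 160 N/mm.
Moment M = P × e = 112×10³ × 235 = 26320000 N·mm; bending f_b = M/S = 644.6 N/mm.
f_max = √(f_v² + f_b²) = √(160² + 644.6²) = 664.1 N/mm.
r_n/Ω = (1/2.0) × 0.6 × 620 × (0.707 × 12) = 1578 N/mm → adequate.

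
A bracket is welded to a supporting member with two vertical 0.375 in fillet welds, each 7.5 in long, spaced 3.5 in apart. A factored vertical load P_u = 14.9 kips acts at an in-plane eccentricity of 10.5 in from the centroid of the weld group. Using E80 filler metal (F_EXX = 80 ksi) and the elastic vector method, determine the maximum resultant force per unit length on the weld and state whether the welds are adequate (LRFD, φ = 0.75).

Total weld length L_w = 15 in. Treat welds as unit-width lines.
Polar moment about centroid: J = 2[d³/12 + d(b/2)²] = 2[7.5³/12 + 7.5×1.75²] = 116.2 in³.
Direct shear f_v = P/L_w = 14.9 / 15 = 0.9933 kip/in (vertical).
Torsion M = P·e = 14.9 × 10.5 = 156.45 kip·in.
Critical point at (x, y) = (1.75, 3.75) from centroid. f_tx = M·y/J = 5.047 kip/in; f_ty = M·x/J = 2.355 kip/in.
Resultant f_max = √[f_tx² + (f_v + f_ty)²] = √[5.047² + (0.9933 + 2.355)²] = 6.057 kip/in.
Capacity per unit length: φr_n = 0.75 × 0.6 × 80 × (0.707 × 0.375) = 9.544 kip/in.
6.057 ≤ 9.544 → adequate.

f_max ≈ 6.06 kip/in; adequate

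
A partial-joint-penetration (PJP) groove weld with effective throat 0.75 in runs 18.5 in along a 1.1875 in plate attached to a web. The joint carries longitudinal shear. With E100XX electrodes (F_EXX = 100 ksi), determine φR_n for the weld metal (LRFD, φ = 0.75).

Effective throat (given) t_e = 0.75 in.
A_we = 0.75 × 18.5 = 13.88 in².
F_nw = 0.6 F_EXX = 60 ksi.
φR_n = 0.75 × 60 × 13.88 = 624.4 kips.

φR_n ≈ 624 kips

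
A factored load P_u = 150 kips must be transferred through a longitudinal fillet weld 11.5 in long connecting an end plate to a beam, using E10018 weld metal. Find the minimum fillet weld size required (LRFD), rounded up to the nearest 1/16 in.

w = 7/16 in

E100XX → F_EXX = 100 ksi.
Total weld length L = 11.5 in.
Required throat t_e = P_u / (φ × 0.6 F_EXX × L) = 150 / (0.75 × 0.6 × 100 × 11.5) = 0.2899 in.
Required leg w = t_e / 0.707 = 0.41 in → use 7/16 in.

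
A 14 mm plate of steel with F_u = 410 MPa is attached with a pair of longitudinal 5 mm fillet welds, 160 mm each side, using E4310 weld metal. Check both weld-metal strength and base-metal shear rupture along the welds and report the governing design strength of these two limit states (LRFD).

E43XX → F_EXX = 430 MPa.
t_e = 0.707 × 5 = 3.535 mm; L = 320 mm.
Weld metal: φR_n = 0.75 × 0.6 × 430 × 3.535 × 320 × 10⁻³ = 218.9 kN.
Base metal (shear rupture): φR_n = 0.75 × 0.6 × 410 × 14 × 320 × 10⁻³ = 826.6 kN.
Governing: weld metal.

φR_n ≈ 219 kN (weld metal governs)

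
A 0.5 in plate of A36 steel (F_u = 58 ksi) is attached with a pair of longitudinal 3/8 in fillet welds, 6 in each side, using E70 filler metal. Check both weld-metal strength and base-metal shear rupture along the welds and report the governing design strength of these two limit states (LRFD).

φR_n ≈ 100 kips (weld metal governs)

E70XX → F_EXX = 70 ksi.
t_e = 0.707 × 0.375 = 0.2651 in; L = 12 in.
Weld metal: φR_n = 0.75 × 0.6 × 70 × 0.2651 × 12 = 100.2 kips.
Base metal (shear rupture): φR_n = 0.75 × 0.6 × 58 × 0.5 × 12 = 156.6 kips.
Governing: weld metal.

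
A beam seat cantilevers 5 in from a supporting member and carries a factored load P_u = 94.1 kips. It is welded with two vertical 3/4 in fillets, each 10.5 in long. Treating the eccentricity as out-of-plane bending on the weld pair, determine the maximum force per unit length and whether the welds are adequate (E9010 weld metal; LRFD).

E90XX → F_EXX = 90 ksi.
L_w = 2 × 10.5 = 21 in; section modulus (unit throat) S = 2 × L²/6 = 36.75 in².
Direct shear f_v = P/L_w = 94.1/21 = 4.481 kip/in.
Moment M = P × e = 94.1 × 5 = 470.5 kip·in; bending f_b = M/S = 12.8 kip/in.
f_max = √(f_v² + f_b²) = √(4.481² + 12.8²) = 13.56 kip/in.
φr_n = 0.75 × 0.6 × 90 × (0.707 × 0.75) = 21.48 kip/in → adequate.

f_max ≈ 13.6 kip/in; adequate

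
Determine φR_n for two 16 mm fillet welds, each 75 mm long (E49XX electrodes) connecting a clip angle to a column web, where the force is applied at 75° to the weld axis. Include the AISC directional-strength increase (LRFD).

φR_n ≈ 552 kN

E49XX → F_EXX = 490 MPa.
t_e = 0.707 × 16 = 11.31 mm; A_we = 11.31 × 150 = 1697 mm².
Directional factor: 1.0 + 0.5 sin^1.5(75°) = 1.475.
F_nw = 0.6 × 490 × 1.475 = 433.6 MPa.
φR_n = 0.75 × 433.6 × 1697 × 10⁻³ = 551.7 kN.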